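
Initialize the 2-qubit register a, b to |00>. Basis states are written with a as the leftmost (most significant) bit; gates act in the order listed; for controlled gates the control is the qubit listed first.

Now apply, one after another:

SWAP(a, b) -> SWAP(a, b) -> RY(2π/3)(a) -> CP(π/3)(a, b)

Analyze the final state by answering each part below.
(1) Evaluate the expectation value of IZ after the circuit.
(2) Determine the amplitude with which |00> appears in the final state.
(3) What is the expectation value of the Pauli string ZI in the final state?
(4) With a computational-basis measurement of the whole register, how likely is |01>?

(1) In the final state, IZ has expectation 1. Key observation: gates 1-2 undo each other exactly, leaving only the rest of the circuit to track.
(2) The final state's coefficient on |00> equals 1/2.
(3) The observable ZI averages to -1/2.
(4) A full measurement returns |01> with probability 0.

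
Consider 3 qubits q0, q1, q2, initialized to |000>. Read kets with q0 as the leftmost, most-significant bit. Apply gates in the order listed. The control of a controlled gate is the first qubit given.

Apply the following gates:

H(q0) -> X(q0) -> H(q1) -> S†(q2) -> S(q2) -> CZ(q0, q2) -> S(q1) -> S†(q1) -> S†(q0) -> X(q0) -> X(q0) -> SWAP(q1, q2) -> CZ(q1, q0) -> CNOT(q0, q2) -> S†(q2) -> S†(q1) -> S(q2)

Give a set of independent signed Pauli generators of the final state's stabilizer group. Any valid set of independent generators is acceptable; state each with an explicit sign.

The stabilizer group can be generated by -YII, +IIX, +IZI, among other valid generating sets. Key observation: gates 10-11 undo each other exactly, leaving only the rest of the circuit to track.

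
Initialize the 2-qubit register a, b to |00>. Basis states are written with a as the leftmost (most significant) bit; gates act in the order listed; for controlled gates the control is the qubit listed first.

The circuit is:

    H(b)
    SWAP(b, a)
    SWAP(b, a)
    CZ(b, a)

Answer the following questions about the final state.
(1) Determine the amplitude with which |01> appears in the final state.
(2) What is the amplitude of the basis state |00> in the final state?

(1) The amplitude on |01> is sqrt(2)/2. Key observation: the block from step 2 through step 3 cancels to the identity and can be dropped.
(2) |00> carries amplitude sqrt(2)/2 in the final state.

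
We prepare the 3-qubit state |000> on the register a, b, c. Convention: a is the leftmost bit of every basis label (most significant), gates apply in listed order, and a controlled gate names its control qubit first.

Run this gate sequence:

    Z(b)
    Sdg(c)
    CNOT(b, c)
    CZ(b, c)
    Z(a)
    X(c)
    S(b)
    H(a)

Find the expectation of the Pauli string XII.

In the final state, XII has expectation 1.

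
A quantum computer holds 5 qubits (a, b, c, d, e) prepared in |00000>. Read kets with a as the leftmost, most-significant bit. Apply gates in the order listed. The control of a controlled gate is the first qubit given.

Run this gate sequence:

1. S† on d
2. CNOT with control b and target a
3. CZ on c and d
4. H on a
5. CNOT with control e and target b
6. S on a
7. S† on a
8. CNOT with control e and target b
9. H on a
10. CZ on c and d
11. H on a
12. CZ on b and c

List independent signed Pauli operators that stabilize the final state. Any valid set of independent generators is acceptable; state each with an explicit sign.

One valid set of independent stabilizer generators is +XIIII, +IZIII, +IIZII, +IIIZI, +IIIIZ (any independent generating set of the same group is equally correct). Key observation: steps 3-10 multiply out to the identity, so the circuit reduces to the remaining gates.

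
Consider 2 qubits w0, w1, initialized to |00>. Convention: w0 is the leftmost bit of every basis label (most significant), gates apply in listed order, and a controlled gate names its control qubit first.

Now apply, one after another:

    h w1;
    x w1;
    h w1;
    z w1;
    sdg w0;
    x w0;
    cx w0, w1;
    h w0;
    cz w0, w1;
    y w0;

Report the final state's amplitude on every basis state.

After the circuit, the state carries amplitude 0 on |00>, -sqrt(2)*I/2 on |01>, 0 on |10>, sqrt(2)*I/2 on |11>. Key observation: steps 1-4 multiply out to the identity, so the circuit reduces to the remaining gates.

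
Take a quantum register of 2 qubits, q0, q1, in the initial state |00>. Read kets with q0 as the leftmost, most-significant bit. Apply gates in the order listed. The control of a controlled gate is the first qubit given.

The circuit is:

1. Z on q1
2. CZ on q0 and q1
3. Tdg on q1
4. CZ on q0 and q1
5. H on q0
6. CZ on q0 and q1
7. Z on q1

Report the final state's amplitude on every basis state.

The final amplitudes are sqrt(2)/2 on |00>, 0 on |01>, sqrt(2)/2 on |10>, 0 on |11>.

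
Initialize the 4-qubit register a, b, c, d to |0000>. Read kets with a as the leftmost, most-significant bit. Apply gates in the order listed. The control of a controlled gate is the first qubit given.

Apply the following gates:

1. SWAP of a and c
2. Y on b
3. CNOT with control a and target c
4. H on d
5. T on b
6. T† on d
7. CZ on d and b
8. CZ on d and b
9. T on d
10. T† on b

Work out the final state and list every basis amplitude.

The resulting statevector has amplitude sqrt(2)*I/2 on |0100>, sqrt(2)*I/2 on |0101>, and 0 on every other basis state. Key observation: the block from step 5 through step 10 cancels to the identity and can be dropped.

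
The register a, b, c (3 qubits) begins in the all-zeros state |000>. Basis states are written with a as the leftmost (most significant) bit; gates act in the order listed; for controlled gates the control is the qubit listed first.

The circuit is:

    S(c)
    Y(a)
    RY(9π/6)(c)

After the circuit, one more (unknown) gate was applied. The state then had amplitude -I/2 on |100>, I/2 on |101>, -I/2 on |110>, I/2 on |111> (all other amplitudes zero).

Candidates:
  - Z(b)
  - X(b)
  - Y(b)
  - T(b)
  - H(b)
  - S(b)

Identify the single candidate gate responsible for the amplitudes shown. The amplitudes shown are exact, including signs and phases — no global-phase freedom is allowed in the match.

The unique candidate consistent with the amplitudes is H(b).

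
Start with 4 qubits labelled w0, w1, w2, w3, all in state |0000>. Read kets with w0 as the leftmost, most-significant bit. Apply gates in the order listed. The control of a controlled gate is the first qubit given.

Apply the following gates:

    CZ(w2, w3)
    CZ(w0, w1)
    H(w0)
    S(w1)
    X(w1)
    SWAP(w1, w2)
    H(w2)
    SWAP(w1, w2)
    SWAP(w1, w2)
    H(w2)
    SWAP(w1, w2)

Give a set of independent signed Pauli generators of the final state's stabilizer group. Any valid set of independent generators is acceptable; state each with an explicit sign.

The stabilizer group can be generated by +XIII, -IZII, +IIZI, +IIIZ, among other valid generating sets. Key observation: gates 6-11 undo each other exactly, leaving only the rest of the circuit to track.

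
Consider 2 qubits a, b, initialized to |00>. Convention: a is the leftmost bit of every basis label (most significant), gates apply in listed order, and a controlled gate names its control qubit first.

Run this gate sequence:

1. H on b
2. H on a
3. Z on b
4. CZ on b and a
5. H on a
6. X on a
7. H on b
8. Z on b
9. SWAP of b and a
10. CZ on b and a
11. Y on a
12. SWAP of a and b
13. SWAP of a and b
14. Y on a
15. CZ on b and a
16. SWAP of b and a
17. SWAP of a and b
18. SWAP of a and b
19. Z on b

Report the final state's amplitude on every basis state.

After the circuit, the state carries amplitude -1/2 on |00>, 1/2 on |01>, 1/2 on |10>, 1/2 on |11>. Key observation: the block from step 9 through step 16 cancels to the identity and can be dropped.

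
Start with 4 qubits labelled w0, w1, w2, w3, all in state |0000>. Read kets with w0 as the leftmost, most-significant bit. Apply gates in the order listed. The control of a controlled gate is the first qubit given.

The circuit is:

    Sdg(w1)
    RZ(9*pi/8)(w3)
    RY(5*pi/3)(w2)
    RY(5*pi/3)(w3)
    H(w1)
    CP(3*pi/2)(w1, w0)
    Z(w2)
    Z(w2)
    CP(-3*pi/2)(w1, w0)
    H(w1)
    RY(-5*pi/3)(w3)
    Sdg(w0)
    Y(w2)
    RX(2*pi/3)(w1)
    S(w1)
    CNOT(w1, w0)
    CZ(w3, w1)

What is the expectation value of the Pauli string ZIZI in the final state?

In the final state, ZIZI has expectation 1/4. Key observation: steps 4-11 multiply out to the identity, so the circuit reduces to the remaining gates.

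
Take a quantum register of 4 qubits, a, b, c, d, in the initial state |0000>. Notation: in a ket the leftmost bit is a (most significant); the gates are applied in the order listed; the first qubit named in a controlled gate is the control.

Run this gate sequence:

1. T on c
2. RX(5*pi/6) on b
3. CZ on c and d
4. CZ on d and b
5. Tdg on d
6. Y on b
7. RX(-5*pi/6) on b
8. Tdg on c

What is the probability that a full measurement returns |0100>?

The probability of measuring |0100> is 3/4.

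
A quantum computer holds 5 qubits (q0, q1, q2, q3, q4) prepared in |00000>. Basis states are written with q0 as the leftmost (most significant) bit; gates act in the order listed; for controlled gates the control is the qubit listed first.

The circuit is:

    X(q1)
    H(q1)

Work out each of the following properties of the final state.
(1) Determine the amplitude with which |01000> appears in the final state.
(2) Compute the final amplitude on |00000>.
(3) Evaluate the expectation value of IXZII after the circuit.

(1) |01000> carries amplitude -sqrt(2)/2 in the final state.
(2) |00000> carries amplitude sqrt(2)/2 in the final state.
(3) The expectation value of IXZII is -1.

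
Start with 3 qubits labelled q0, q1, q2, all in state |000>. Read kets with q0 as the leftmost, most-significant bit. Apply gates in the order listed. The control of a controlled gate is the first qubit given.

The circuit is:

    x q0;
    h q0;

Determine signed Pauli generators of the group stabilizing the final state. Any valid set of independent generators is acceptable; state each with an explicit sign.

The final state is stabilized by the group generated by -XII, +IZI, +IIZ; other independent generating sets are equally valid.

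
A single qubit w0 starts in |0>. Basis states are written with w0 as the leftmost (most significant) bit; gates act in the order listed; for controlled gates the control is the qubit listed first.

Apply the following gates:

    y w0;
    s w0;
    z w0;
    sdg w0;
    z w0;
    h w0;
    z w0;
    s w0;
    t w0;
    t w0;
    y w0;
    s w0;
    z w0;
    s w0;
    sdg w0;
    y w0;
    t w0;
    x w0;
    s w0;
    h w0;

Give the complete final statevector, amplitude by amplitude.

After the circuit, the state carries amplitude -exp(3*I*pi/4)/2 + I/2 on |0>, -I/2 - exp(3*I*pi/4)/2 on |1>.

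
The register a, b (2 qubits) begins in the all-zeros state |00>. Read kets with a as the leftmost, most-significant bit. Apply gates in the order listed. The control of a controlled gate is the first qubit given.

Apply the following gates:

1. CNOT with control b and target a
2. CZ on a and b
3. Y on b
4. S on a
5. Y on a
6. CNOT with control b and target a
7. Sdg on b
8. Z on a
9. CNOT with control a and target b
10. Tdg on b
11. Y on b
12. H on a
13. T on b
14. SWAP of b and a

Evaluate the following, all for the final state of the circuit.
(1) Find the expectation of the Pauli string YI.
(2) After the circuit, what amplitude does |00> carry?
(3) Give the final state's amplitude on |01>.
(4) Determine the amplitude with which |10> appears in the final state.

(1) In the final state, YI has expectation 0.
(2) |00> carries amplitude -sqrt(2)*exp(3*I*pi/4)/2 in the final state.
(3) |01> carries amplitude -sqrt(2)*exp(3*I*pi/4)/2 in the final state.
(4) The amplitude on |10> is 0.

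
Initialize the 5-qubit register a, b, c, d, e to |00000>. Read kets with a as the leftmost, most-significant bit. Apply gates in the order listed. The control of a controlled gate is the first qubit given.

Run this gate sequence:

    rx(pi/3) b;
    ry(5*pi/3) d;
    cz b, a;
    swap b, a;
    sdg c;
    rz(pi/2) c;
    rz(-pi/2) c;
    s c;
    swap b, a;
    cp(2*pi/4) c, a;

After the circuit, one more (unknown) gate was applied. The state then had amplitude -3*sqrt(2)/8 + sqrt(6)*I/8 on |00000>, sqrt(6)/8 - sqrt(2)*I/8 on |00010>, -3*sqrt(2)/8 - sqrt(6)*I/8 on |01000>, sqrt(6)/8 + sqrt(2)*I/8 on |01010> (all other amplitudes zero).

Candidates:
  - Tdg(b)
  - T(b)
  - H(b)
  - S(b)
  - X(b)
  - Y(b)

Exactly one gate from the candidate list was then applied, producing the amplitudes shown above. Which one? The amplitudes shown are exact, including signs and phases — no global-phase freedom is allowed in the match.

The applied gate was H(b). Key observation: gates 4-9 undo each other exactly, leaving only the rest of the circuit to track.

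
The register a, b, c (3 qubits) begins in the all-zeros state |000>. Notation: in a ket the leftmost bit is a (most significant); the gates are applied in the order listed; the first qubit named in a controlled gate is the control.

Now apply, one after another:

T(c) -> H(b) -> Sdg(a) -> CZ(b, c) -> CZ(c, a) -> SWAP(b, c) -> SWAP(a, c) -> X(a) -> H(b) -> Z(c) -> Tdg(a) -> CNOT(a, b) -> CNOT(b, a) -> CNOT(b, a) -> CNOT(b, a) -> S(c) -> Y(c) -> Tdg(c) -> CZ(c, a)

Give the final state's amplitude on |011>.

The final state's coefficient on |011> equals 1/2. Key observation: the block from step 14 through step 15 cancels to the identity and can be dropped.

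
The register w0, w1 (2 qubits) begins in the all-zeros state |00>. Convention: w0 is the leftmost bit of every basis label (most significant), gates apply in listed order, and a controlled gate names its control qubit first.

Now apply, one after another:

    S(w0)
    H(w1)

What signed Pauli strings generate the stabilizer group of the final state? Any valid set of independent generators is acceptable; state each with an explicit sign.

The final state is stabilized by the group generated by +IX, +ZI; other independent generating sets are equally valid.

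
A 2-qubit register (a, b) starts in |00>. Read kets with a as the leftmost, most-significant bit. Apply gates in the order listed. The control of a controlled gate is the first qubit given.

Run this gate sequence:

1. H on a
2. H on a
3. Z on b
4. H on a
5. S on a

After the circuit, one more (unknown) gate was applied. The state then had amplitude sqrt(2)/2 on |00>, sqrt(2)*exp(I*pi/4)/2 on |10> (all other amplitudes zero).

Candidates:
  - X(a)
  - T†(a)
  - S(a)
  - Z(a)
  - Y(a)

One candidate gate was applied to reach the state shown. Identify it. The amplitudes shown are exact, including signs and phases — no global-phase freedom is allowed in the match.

The unique candidate consistent with the amplitudes is T†(a). Key observation: the block from step 1 through step 2 cancels to the identity and can be dropped.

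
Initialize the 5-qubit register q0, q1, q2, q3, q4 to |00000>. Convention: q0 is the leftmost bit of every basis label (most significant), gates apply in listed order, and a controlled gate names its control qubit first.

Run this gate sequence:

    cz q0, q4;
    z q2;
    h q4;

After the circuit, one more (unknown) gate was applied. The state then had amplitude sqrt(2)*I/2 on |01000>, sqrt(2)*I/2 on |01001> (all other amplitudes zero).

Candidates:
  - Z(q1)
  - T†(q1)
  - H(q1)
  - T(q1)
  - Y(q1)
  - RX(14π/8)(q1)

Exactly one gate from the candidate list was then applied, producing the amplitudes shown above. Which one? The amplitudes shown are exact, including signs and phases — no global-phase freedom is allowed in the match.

The applied gate was Y(q1).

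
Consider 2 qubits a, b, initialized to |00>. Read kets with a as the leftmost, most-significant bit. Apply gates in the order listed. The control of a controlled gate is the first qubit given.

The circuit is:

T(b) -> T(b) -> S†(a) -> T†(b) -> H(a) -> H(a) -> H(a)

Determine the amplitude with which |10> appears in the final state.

|10> carries amplitude sqrt(2)/2 in the final state.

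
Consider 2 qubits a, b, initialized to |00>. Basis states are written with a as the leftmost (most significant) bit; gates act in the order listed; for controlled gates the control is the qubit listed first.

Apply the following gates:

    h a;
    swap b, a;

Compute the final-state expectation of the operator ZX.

The expectation value of ZX is 1.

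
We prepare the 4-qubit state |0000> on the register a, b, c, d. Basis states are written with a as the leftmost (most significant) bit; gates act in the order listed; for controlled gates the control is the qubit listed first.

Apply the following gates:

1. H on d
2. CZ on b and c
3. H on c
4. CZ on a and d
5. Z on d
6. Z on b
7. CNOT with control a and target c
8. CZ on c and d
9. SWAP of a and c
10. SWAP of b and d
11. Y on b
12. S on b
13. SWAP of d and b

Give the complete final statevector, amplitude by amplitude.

After the circuit, the state carries amplitude I/2 on |0000>, -1/2 on |0001>, -I/2 on |1000>, -1/2 on |1001>, and 0 on every other basis state.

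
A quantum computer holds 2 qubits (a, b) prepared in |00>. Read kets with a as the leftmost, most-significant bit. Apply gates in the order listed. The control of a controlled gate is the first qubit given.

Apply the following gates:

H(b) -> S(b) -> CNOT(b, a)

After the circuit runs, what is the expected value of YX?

In the final state, YX has expectation 1.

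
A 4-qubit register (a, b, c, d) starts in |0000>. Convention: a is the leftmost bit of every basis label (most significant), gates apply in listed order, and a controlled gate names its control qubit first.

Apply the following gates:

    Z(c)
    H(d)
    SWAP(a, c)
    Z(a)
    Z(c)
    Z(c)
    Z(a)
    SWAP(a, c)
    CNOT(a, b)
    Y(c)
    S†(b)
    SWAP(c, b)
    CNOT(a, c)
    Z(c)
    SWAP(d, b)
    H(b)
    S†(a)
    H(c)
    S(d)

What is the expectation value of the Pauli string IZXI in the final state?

The observable IZXI averages to 1.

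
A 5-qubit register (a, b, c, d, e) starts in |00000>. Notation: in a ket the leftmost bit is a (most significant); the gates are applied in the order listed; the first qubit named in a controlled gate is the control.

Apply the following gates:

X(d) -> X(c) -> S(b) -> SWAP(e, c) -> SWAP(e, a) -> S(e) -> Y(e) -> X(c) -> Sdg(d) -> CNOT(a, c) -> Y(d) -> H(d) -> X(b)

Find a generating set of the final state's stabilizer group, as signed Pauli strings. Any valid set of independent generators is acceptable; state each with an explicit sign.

The stabilizer group can be generated by +IIIXI, -ZIIII, -IZIII, +IIZII, -IIIIZ, among other valid generating sets.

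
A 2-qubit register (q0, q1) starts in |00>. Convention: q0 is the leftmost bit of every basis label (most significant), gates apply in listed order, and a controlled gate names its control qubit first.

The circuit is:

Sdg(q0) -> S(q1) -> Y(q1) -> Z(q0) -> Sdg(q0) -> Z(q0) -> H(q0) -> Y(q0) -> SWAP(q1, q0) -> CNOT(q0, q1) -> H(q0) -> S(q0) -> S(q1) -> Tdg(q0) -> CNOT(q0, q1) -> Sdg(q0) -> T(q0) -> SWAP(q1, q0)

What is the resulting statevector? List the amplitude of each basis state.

After the circuit, the state carries amplitude -1/2 on |00>, -I/2 on |01>, I/2 on |10>, 1/2 on |11>.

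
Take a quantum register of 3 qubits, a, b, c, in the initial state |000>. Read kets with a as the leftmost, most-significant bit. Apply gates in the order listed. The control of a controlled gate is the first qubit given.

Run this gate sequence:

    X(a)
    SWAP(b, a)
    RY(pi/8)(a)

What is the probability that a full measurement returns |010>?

The probability of measuring |010> is cos(pi/16)**2.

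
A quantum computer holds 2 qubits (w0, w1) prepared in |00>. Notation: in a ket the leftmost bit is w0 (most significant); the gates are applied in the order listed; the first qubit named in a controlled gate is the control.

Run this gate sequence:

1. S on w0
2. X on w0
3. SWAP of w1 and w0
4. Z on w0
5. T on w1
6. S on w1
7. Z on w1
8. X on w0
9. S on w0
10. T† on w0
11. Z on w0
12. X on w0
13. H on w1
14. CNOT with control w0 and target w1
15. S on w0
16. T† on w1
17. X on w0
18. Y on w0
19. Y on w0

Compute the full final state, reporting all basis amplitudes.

The final amplitudes are 0 on |00>, 0 on |01>, -sqrt(2)/2 on |10>, -sqrt(2)*exp(3*I*pi/4)/2 on |11>.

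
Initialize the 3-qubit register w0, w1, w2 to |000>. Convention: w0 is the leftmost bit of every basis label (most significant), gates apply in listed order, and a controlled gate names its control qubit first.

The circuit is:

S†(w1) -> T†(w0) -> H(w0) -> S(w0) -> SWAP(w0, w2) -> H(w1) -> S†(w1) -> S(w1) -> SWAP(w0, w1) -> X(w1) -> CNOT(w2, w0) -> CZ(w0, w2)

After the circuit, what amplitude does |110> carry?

The amplitude on |110> is 1/2.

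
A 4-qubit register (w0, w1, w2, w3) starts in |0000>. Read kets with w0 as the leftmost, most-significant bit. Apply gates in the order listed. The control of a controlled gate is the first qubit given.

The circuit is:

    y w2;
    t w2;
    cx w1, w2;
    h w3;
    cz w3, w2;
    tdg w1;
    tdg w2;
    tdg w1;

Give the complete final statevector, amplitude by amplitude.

The resulting statevector has amplitude sqrt(2)*I/2 on |0010>, -sqrt(2)*I/2 on |0011>, and 0 on every other basis state.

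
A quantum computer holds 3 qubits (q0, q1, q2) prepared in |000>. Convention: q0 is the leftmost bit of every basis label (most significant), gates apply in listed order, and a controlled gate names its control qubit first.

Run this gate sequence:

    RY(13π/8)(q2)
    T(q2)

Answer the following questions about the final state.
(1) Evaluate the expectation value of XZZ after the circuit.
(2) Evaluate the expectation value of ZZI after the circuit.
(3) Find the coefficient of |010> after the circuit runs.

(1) The observable XZZ averages to 0.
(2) The expectation value of ZZI is 1.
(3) The final state's coefficient on |010> equals 0.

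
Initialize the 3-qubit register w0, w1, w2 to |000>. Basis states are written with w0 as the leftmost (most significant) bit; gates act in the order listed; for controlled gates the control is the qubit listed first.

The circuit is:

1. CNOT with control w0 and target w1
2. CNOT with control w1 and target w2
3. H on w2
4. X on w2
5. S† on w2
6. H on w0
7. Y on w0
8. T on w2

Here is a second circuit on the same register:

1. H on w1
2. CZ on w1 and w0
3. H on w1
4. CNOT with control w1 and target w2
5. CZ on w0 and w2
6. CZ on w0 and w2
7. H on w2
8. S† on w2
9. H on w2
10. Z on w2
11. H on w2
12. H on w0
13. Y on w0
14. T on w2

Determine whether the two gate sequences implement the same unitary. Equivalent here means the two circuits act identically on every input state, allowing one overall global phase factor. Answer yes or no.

No: there is an input state on which the two circuits produce genuinely different outputs (not merely differing by a phase).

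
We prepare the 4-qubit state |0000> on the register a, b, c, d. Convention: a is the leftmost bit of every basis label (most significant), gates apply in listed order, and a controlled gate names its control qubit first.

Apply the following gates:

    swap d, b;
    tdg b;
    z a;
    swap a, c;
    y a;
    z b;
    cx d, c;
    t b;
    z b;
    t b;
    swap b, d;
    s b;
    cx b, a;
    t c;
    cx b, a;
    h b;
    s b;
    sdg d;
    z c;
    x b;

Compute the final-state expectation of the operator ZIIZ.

The observable ZIIZ averages to -1.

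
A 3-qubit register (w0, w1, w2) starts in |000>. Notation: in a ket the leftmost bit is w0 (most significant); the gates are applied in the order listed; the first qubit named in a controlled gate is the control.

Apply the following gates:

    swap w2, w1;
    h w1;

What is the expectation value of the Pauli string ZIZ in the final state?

In the final state, ZIZ has expectation 1.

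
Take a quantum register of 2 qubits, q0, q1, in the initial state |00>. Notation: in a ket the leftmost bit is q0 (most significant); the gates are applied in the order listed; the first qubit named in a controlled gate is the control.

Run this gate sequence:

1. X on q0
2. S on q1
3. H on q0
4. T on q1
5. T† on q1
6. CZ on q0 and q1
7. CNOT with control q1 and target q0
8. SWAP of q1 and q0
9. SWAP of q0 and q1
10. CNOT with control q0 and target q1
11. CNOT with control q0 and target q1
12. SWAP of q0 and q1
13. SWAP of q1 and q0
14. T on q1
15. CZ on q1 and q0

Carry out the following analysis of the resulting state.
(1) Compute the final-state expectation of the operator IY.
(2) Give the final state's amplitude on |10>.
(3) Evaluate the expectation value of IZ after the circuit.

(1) In the final state, IY has expectation 0.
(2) The amplitude on |10> is -sqrt(2)/2.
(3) The observable IZ averages to 1.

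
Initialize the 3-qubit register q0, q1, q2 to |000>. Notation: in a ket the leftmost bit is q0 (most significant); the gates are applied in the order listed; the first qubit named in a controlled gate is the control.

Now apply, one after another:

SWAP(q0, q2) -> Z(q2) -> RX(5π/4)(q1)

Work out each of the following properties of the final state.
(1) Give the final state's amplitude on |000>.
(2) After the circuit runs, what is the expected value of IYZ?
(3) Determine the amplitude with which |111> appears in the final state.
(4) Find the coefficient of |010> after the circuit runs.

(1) The amplitude on |000> is -sqrt(2 - sqrt(2))/2.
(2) The observable IYZ averages to sqrt(2)/2.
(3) |111> carries amplitude 0 in the final state.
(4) The amplitude on |010> is -I*sqrt(sqrt(2) + 2)/2.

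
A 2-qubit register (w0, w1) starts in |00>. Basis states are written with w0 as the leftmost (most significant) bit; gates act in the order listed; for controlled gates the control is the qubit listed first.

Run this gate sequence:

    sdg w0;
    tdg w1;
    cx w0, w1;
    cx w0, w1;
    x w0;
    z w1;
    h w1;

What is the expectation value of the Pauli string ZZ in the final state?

The observable ZZ averages to 0.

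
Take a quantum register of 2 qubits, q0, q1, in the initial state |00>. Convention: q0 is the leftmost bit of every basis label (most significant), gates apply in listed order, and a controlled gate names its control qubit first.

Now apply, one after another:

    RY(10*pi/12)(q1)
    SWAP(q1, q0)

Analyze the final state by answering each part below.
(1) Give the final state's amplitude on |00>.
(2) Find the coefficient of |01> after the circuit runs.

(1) The final state's coefficient on |00> equals -sqrt(2)/4 + sqrt(6)/4.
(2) |01> carries amplitude 0 in the final state.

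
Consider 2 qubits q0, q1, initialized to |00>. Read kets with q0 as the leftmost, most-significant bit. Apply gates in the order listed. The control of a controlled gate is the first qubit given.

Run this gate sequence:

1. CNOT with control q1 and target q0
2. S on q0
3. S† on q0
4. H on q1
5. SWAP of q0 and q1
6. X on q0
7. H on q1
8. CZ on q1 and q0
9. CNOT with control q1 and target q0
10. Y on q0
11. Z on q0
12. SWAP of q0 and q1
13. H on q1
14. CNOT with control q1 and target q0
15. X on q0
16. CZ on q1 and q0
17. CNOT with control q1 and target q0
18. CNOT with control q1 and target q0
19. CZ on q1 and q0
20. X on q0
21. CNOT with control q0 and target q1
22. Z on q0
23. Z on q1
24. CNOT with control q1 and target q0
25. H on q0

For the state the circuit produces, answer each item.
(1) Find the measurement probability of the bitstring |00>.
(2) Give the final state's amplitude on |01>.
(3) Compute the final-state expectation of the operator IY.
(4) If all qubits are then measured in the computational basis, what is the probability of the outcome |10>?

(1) Outcome |00> occurs with probability 1/4. Key observation: steps 2-3 multiply out to the identity, so the circuit reduces to the remaining gates.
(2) The final state's coefficient on |01> equals I/2.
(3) In the final state, IY has expectation 0.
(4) A full measurement returns |10> with probability 1/4.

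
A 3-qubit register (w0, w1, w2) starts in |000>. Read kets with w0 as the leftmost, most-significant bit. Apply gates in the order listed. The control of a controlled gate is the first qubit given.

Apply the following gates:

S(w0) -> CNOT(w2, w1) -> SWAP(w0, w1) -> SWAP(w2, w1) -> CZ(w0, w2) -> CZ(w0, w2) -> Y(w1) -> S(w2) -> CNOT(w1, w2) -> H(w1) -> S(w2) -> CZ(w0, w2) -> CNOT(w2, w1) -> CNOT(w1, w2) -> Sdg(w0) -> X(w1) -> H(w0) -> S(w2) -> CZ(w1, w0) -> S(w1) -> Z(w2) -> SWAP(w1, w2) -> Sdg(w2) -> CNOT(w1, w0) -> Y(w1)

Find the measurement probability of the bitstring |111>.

The probability of measuring |111> is 0.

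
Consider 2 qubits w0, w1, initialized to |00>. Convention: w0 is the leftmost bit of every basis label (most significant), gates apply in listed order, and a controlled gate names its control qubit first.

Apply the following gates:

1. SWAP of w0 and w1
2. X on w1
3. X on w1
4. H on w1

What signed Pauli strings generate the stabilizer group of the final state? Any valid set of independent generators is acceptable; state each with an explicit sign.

The stabilizer group can be generated by +IX, +ZI, among other valid generating sets.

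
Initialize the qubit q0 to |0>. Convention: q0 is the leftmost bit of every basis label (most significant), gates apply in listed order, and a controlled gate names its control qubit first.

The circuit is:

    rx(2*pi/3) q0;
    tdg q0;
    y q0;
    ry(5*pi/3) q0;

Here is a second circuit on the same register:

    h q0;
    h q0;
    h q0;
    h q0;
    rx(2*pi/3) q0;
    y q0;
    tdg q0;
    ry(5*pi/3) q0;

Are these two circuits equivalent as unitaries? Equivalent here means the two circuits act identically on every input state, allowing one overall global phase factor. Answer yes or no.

No — the two circuits implement different unitaries, even allowing a global phase.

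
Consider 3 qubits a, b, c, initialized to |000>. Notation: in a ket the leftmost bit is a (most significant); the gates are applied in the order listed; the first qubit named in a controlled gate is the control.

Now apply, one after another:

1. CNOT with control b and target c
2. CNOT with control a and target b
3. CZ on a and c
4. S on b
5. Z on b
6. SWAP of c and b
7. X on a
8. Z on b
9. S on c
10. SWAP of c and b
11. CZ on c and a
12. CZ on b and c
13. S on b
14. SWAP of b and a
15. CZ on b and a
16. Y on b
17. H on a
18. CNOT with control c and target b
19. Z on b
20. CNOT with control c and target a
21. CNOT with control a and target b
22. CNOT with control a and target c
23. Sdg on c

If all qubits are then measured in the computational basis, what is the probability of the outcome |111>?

The probability of measuring |111> is 1/2.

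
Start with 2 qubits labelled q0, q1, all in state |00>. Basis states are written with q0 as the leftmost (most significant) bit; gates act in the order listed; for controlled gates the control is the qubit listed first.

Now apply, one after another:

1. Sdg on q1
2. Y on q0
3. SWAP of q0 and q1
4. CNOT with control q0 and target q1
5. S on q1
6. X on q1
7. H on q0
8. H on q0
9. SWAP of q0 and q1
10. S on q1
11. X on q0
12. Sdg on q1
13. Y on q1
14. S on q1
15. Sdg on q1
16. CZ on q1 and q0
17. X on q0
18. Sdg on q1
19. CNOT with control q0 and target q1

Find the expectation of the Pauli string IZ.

In the final state, IZ has expectation -1.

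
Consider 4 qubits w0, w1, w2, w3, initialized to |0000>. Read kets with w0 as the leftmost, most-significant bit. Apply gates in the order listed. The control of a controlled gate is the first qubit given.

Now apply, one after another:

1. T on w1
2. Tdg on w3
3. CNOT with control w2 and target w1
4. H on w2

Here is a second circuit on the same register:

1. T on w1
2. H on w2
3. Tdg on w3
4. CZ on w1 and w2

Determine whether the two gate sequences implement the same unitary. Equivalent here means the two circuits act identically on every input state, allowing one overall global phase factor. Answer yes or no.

No, they are not equivalent — no single phase factor reconciles the two unitaries.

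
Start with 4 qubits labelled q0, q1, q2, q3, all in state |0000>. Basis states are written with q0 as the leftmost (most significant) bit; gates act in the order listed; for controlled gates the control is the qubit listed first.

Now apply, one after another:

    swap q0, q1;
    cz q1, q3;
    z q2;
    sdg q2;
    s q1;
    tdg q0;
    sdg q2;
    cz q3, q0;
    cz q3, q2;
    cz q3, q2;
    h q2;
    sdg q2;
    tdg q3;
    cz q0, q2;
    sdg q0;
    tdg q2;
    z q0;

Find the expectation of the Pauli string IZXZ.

The expectation value of IZXZ is -sqrt(2)/2.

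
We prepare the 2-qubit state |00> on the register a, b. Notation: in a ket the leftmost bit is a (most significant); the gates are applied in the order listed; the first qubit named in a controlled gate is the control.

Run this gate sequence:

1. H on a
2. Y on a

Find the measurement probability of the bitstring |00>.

The probability of measuring |00> is 1/2.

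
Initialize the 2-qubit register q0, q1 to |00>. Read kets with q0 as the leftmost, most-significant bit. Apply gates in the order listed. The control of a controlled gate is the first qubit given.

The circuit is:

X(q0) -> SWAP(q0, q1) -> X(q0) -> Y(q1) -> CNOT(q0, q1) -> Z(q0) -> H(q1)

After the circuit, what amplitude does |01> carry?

The amplitude on |01> is 0.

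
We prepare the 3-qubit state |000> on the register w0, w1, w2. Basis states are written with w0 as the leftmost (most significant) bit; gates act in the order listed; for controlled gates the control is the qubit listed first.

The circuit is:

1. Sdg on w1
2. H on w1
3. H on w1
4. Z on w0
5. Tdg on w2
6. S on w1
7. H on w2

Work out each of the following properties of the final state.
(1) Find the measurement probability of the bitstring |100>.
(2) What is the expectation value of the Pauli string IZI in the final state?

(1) A full measurement returns |100> with probability 0. Key observation: steps 2-3 multiply out to the identity, so the circuit reduces to the remaining gates.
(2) In the final state, IZI has expectation 1.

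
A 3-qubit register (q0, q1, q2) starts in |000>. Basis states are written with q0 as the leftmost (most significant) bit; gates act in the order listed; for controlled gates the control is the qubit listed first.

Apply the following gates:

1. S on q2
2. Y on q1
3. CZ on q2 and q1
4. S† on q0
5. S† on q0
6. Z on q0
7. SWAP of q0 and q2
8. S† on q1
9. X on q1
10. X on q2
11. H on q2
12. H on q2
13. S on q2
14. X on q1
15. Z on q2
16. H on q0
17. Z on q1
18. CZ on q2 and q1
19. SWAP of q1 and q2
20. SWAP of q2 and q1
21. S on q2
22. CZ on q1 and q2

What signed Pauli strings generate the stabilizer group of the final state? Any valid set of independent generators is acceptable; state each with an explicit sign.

One valid set of independent stabilizer generators is +XII, -IZI, -IIZ (any independent generating set of the same group is equally correct).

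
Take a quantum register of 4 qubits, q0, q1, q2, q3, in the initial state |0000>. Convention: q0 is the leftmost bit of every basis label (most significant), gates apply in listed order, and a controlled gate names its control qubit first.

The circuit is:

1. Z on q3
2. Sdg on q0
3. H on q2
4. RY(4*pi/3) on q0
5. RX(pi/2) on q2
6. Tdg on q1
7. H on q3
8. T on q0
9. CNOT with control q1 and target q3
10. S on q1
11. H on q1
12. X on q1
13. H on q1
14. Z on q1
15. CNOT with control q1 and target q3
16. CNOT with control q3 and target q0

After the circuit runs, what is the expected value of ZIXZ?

The expectation value of ZIXZ is -1/2. Key observation: steps 11-14 multiply out to the identity, so the circuit reduces to the remaining gates.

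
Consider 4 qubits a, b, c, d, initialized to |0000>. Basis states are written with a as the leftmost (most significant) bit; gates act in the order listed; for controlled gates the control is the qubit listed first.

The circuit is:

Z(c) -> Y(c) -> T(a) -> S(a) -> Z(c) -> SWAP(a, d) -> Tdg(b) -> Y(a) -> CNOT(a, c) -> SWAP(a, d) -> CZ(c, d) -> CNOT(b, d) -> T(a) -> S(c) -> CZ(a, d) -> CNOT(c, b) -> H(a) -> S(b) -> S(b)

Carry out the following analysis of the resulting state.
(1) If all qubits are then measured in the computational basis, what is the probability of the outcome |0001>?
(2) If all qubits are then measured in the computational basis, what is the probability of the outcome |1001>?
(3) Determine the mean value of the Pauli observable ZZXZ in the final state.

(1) A full measurement returns |0001> with probability 1/2.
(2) The probability of measuring |1001> is 1/2.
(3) In the final state, ZZXZ has expectation 0.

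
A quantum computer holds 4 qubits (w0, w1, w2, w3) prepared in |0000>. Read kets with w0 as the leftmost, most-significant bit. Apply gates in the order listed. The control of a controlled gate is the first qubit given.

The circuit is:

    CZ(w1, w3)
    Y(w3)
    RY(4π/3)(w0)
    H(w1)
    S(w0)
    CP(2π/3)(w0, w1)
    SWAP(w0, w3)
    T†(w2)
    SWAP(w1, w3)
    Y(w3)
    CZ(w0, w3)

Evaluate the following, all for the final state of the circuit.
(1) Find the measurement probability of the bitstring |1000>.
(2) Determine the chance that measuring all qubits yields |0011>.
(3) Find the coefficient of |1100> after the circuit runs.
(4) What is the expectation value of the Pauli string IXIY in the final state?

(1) The probability of measuring |1000> is 1/8.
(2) Outcome |0011> occurs with probability 0.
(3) |1100> carries amplitude -sqrt(6)*exp(I*pi/6)/4 in the final state.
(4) In the final state, IXIY has expectation -3*sqrt(3)/8.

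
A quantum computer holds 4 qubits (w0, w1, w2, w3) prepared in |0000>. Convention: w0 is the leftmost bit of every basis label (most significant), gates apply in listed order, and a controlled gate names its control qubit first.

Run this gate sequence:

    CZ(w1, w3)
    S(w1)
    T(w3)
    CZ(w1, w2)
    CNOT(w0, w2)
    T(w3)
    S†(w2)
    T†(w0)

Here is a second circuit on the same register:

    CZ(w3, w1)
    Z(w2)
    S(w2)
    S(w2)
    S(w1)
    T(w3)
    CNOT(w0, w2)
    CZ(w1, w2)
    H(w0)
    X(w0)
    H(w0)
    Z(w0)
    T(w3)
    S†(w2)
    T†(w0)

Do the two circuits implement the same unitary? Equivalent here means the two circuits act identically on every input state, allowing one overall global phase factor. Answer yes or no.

No: there is an input state on which the two circuits produce genuinely different outputs (not merely differing by a phase).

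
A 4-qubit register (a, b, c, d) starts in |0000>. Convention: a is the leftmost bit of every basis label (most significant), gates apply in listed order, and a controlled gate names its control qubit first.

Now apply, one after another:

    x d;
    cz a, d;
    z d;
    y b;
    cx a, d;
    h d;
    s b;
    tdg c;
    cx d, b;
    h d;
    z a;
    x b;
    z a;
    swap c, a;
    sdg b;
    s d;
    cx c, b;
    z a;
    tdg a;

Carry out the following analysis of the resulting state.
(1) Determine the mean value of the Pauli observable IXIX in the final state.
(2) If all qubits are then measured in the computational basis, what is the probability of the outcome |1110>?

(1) In the final state, IXIX has expectation 1.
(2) Outcome |1110> occurs with probability 0.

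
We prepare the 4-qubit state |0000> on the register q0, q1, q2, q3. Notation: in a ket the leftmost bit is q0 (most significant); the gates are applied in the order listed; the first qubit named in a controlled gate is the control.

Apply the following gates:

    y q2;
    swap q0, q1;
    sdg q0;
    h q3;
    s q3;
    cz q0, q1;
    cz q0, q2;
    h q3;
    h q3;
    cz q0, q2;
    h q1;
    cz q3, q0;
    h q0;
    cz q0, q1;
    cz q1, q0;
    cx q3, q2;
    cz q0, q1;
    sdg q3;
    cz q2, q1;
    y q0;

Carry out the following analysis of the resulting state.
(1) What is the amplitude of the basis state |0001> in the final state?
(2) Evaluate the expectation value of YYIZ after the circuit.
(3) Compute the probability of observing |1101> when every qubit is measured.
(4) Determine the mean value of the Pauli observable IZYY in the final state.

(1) The amplitude on |0001> is sqrt(2)/4. Key observation: the block from step 7 through step 10 cancels to the identity and can be dropped.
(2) In the final state, YYIZ has expectation -1.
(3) Outcome |1101> occurs with probability 1/8.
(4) In the final state, IZYY has expectation 1.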